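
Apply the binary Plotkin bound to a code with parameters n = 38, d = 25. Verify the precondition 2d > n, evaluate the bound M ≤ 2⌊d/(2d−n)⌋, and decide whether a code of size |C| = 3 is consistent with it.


Plotkin bound M ≤ 4; given |C| = 3 ≤ bound (satisfied).

Check applicability: 2d = 50, n = 38.
2d − n = 12 > 0, so Plotkin applies.
Compute d/(2d−n) = 25/12 ≈ 2.0833.
⌊d/(2d−n)⌋ = 2.
Plotkin bound: M ≤ 2·2 = 4.
Given |C| = 3, check: satisfied.
This |C| is below the Plotkin bound.


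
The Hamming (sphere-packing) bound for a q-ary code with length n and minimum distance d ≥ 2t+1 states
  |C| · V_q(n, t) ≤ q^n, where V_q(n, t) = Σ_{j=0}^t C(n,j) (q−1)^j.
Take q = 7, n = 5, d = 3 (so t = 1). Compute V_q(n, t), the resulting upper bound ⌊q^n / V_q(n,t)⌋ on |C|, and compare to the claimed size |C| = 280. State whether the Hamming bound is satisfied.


V_q(n, t) = 31, q^n = 16807, Hamming bound = 542, |C| = 280 ≤ bound (satisfied).

Step 1: Compute V_q(n, t) = Σ_{j=0}^1 C(n, j) (q−1)^j.
  j = 0: C(5,0)·(6)^0 = 1·1 = 1.
  j = 1: C(5,1)·(6)^1 = 5·6 = 30.
  V_q(n, t) = 1 + 30 = 31.
Step 2: q^n = 7^5 = 16807.
Step 3: Hamming bound ⌊q^n / V_q(n,t)⌋ = ⌊16807/31⌋ = 542.
Step 4: Compare |C| = 280 to 542: satisfied.
The claimed |C| lies below the Hamming bound.


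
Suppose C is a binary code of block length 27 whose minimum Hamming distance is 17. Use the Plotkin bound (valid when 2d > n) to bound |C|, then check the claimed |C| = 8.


Plotkin bound M ≤ 4; given |C| = 8 > bound (violated).

Check applicability: 2d = 34, n = 27.
2d − n = 7 > 0, so Plotkin applies.
Compute d/(2d−n) = 17/7 ≈ 2.4286.
⌊d/(2d−n)⌋ = 2.
Plotkin bound: M ≤ 2·2 = 4.
Given |C| = 8, check: VIOLATED.
This |C| is above the Plotkin bound, so no binary code with n = 27, d = 17 and 8 codewords exists.


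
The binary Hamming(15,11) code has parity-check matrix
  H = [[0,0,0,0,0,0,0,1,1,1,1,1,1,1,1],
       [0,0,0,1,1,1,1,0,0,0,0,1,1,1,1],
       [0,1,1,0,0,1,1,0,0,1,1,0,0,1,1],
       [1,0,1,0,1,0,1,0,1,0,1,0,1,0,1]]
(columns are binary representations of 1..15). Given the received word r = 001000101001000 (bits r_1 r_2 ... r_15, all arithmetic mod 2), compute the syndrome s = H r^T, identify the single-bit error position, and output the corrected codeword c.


s = (0, 0, 0, 1)^T, error position = 1, corrected codeword c = 101000101001000

Compute s = H r^T mod 2 one row at a time:
  s_1 = 0 + 1 + 0 + 0 + 1 + 0 + 0 + 0 = 2 ≡ 0 (mod 2).
  s_2 = 0 + 0 + 0 + 1 + 1 + 0 + 0 + 0 = 2 ≡ 0 (mod 2).
  s_3 = 0 + 1 + 0 + 1 + 0 + 0 + 0 + 0 = 2 ≡ 0 (mod 2).
  s_4 = 0 + 1 + 0 + 1 + 1 + 0 + 0 + 0 = 3 ≡ 1 (mod 2).
s = (0, 0, 0, 1)^T — this equals column 1 of H (binary 0001), so error is at position 1.
Correct: flip bit 1 of r = 001000101001000 to get c = 101000101001000.


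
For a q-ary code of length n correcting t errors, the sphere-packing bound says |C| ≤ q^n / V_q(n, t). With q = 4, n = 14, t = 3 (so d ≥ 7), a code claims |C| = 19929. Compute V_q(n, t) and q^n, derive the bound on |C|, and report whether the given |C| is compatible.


V_q(n, t) = 10690, q^n = 268435456, Hamming bound = 25110, |C| = 19929 ≤ bound (satisfied).

Step 1: Compute V_q(n, t) = Σ_{j=0}^3 C(n, j) (q−1)^j.
  j = 0: C(14,0)·(3)^0 = 1·1 = 1.
  j = 1: C(14,1)·(3)^1 = 14·3 = 42.
  j = 2: C(14,2)·(3)^2 = 91·9 = 819.
  j = 3: C(14,3)·(3)^3 = 364·27 = 9828.
  V_q(n, t) = 1 + 42 + 819 + 9828 = 10690.
Step 2: q^n = 4^14 = 268435456.
Step 3: Hamming bound ⌊q^n / V_q(n,t)⌋ = ⌊268435456/10690⌋ = 25110.
Step 4: Compare |C| = 19929 to 25110: satisfied.
The claimed |C| lies below the Hamming bound.


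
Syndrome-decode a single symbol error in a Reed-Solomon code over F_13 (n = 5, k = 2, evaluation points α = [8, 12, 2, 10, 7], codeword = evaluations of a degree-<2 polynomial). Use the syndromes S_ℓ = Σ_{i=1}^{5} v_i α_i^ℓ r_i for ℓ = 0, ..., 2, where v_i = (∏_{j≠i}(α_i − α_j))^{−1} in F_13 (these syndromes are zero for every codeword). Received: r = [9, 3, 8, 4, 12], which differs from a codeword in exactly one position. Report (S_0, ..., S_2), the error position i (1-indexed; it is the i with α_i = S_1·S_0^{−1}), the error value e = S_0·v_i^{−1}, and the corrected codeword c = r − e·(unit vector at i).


S = (12, 5, 1), error at position 1, error magnitude e = 4, c = [5, 3, 8, 4, 12].

Step 1: column multipliers v_i = (∏_{j≠i}(α_i − α_j))^{−1} mod 13.
  i = 1 (α = 8): (8−12)(8−2)(8−10)(8−7) = (−4)·6·(−2)·1 = 48 ≡ 9, so v_1 = 9^{−1} = 3 (mod 13).
  i = 2 (α = 12): (12−8)(12−2)(12−10)(12−7) = 4·10·2·5 = 400 ≡ 10, so v_2 = 10^{−1} = 4 (mod 13).
  i = 3 (α = 2): (2−8)(2−12)(2−10)(2−7) = (−6)·(−10)·(−8)·(−5) = 2400 ≡ 8, so v_3 = 8^{−1} = 5 (mod 13).
  i = 4 (α = 10): (10−8)(10−12)(10−2)(10−7) = 2·(−2)·8·3 = −96 ≡ 8, so v_4 = 8^{−1} = 5 (mod 13).
  i = 5 (α = 7): (7−8)(7−12)(7−2)(7−10) = (−1)·(−5)·5·(−3) = −75 ≡ 3, so v_5 = 3^{−1} = 9 (mod 13).
  v = [3, 4, 5, 5, 9].
Step 2: syndromes of r = [9, 3, 8, 4, 12] (all sums mod 13).
  S_0 = Σ v_i r_i = 3·9 + 4·3 + 5·8 + 5·4 + 9·12 = 207 ≡ 12.
  S_1 = Σ v_i α_i r_i = 3·8·9 + 4·12·3 + 5·2·8 + 5·10·4 + 9·7·12 = 1396 ≡ 5.
  α_i^2 mod 13 = [12, 1, 4, 9, 10].
  S_2 = Σ v_i α_i^2 r_i = 3·12·9 + 4·1·3 + 5·4·8 + 5·9·4 + 9·10·12 = 1756 ≡ 1.
  S = (12, 5, 1) ≠ 0, so r is not a codeword (an error is present).
Step 3: locate the error. For a single error e at position i, S_ℓ = v_i·e·α_i^ℓ, so α_err = S_1/S_0.
  S_0^{−1} = 12^{−1} = 12 (mod 13), so α_err = 5·12 = 60 ≡ 8 = α_1. Error position i = 1.
  Consistency check: S_2/S_1 = 1·8 = 8 ≡ 8 = α_err ✓ (single-error assumption holds).
Step 4: error magnitude e = S_0/v_1 = S_0·∏_{j≠1}(α_1 − α_j) = 12·9 = 108 ≡ 4 (mod 13).
Step 5: correct position 1: c_1 = r_1 − e = 9 − 4 ≡ 5 (mod 13). Hence c = [5, 3, 8, 4, 12].
  Check: interpolating c through the α_i gives m(x) = 9 + 6·x (degree < 2) with m(α_i) = c_i for every i, so c is indeed a codeword.


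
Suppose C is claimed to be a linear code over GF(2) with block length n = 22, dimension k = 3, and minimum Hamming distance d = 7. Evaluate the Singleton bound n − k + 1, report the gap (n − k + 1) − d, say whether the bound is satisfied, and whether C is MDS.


Singleton RHS = n − k + 1 = 20, slack = 13, bound satisfied, not MDS.

Singleton bound: d ≤ n − k + 1.
Here n = 22, k = 3, so n − k + 1 = 20.
Given d = 7, check d ≤ 20: YES.
Slack = (n − k + 1) − d = 13.
The code is NOT MDS (slack = 13 > 0).
Description: the claimed parameters are [22, 3, 7]_2; such a code would be non-MDS.


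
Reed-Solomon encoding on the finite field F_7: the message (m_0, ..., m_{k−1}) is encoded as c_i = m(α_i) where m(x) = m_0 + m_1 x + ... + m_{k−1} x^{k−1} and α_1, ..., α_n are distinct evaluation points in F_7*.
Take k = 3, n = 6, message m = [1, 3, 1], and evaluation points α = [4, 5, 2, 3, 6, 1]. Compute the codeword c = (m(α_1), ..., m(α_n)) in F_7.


c = [1, 6, 4, 5, 6, 5]

Message polynomial: m(x) = 1 + 3·x + 1·x^2 (mod 7).
For each evaluation point α_i, compute m(α_i) mod 7:
  α_1 = 4: Horner steps 1 → 0 → 1, so m(4) = 1.
  α_2 = 5: Horner steps 1 → 1 → 6, so m(5) = 6.
  α_3 = 2: Horner steps 1 → 5 → 4, so m(2) = 4.
  α_4 = 3: Horner steps 1 → 6 → 5, so m(3) = 5.
  α_5 = 6: Horner steps 1 → 2 → 6, so m(6) = 6.
  α_6 = 1: Horner steps 1 → 4 → 5, so m(1) = 5.
Codeword c = [1, 6, 4, 5, 6, 5] ∈ F_7^6.


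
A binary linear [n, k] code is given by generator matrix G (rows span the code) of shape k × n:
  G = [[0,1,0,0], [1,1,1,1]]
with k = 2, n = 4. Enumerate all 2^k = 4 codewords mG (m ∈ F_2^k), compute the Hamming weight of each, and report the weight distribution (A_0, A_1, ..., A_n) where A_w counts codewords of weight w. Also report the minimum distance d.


Weight distribution: A_0 = 1, A_1 = 1, A_3 = 1, A_4 = 1. Minimum distance d = 1.

Enumerate all 2^2 = 4 messages m ∈ F_2^2.
For each, compute codeword c = mG in F_2^4, then tally its weight.
  m = 00 → c = 0000, weight = 0.
  m = 10 → c = 0100, weight = 1.
  m = 01 → c = 1111, weight = 4.
  m = 11 → c = 1011, weight = 3.
Tally weights:
  weight 0: 1 codewords.
  weight 1: 1 codewords.
  weight 3: 1 codewords.
  weight 4: 1 codewords.
Minimum distance d = smallest w > 0 with A_w > 0 = 1.
Sanity: Σ A_w = 4 = 2^2 = 4 ✓.


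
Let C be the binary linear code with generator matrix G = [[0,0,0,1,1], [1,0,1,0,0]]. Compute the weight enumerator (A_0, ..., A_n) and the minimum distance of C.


Weight distribution: A_0 = 1, A_2 = 2, A_4 = 1. Minimum distance d = 2.

Enumerate all 2^2 = 4 messages m ∈ F_2^2.
For each, compute codeword c = mG in F_2^5, then tally its weight.
  m = 00 → c = 00000, weight = 0.
  m = 10 → c = 00011, weight = 2.
  m = 01 → c = 10100, weight = 2.
  m = 11 → c = 10111, weight = 4.
Tally weights:
  weight 0: 1 codewords.
  weight 2: 2 codewords.
  weight 4: 1 codewords.
Minimum distance d = smallest w > 0 with A_w > 0 = 2.
Sanity: Σ A_w = 4 = 2^2 = 4 ✓.


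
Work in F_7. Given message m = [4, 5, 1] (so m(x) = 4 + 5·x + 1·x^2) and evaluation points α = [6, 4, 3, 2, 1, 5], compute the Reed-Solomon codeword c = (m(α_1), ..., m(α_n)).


c = [0, 5, 0, 4, 3, 5]

Message polynomial: m(x) = 4 + 5·x + 1·x^2 (mod 7).
For each evaluation point α_i, compute m(α_i) mod 7:
  α_1 = 6: Horner steps 1 → 4 → 0, so m(6) = 0.
  α_2 = 4: Horner steps 1 → 2 → 5, so m(4) = 5.
  α_3 = 3: Horner steps 1 → 1 → 0, so m(3) = 0.
  α_4 = 2: Horner steps 1 → 0 → 4, so m(2) = 4.
  α_5 = 1: Horner steps 1 → 6 → 3, so m(1) = 3.
  α_6 = 5: Horner steps 1 → 3 → 5, so m(5) = 5.
Codeword c = [0, 5, 0, 4, 3, 5] ∈ F_7^6.


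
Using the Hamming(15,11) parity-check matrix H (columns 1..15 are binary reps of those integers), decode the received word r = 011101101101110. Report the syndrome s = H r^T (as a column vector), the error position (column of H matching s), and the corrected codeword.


s = (1, 0, 0, 0)^T, error position = 8, corrected codeword c = 011101111101110

Compute s = H r^T mod 2 one row at a time:
  s_1 = 0 + 1 + 1 + 0 + 1 + 1 + 1 + 0 = 5 ≡ 1 (mod 2).
  s_2 = 1 + 0 + 1 + 1 + 1 + 1 + 1 + 0 = 6 ≡ 0 (mod 2).
  s_3 = 1 + 1 + 1 + 1 + 1 + 0 + 1 + 0 = 6 ≡ 0 (mod 2).
  s_4 = 0 + 1 + 0 + 1 + 1 + 0 + 1 + 0 = 4 ≡ 0 (mod 2).
s = (1, 0, 0, 0)^T — this equals column 8 of H (binary 1000), so error is at position 8.
Correct: flip bit 8 of r = 011101101101110 to get c = 011101111101110.


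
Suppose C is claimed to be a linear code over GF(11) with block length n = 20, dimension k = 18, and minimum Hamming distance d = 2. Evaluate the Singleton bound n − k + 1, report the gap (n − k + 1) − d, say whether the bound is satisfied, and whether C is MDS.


Singleton RHS = n − k + 1 = 3, slack = 1, bound satisfied, not MDS.

Singleton bound: d ≤ n − k + 1.
Here n = 20, k = 18, so n − k + 1 = 3.
Given d = 2, check d ≤ 3: YES.
Slack = (n − k + 1) − d = 1.
The code is NOT MDS (slack = 1 > 0).
Description: the claimed parameters are [20, 18, 2]_11; such a code would be non-MDS.


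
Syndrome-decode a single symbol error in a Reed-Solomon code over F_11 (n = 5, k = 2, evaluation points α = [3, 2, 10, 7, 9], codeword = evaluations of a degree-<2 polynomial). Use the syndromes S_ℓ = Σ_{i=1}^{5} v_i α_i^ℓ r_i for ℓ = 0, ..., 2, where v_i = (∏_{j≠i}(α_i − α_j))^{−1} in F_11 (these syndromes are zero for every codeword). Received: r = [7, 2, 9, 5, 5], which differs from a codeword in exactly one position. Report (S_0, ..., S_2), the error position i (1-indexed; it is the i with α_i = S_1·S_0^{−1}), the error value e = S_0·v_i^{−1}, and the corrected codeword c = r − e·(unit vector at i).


S = (3, 5, 1), error at position 5, error magnitude e = 1, c = [7, 2, 9, 5, 4].

Step 1: column multipliers v_i = (∏_{j≠i}(α_i − α_j))^{−1} mod 11.
  i = 1 (α = 3): (3−2)(3−10)(3−7)(3−9) = 1·(−7)·(−4)·(−6) = −168 ≡ 8, so v_1 = 8^{−1} = 7 (mod 11).
  i = 2 (α = 2): (2−3)(2−10)(2−7)(2−9) = (−1)·(−8)·(−5)·(−7) = 280 ≡ 5, so v_2 = 5^{−1} = 9 (mod 11).
  i = 3 (α = 10): (10−3)(10−2)(10−7)(10−9) = 7·8·3·1 = 168 ≡ 3, so v_3 = 3^{−1} = 4 (mod 11).
  i = 4 (α = 7): (7−3)(7−2)(7−10)(7−9) = 4·5·(−3)·(−2) = 120 ≡ 10, so v_4 = 10^{−1} = 10 (mod 11).
  i = 5 (α = 9): (9−3)(9−2)(9−10)(9−7) = 6·7·(−1)·2 = −84 ≡ 4, so v_5 = 4^{−1} = 3 (mod 11).
  v = [7, 9, 4, 10, 3].
Step 2: syndromes of r = [7, 2, 9, 5, 5] (all sums mod 11).
  S_0 = Σ v_i r_i = 7·7 + 9·2 + 4·9 + 10·5 + 3·5 = 168 ≡ 3.
  S_1 = Σ v_i α_i r_i = 7·3·7 + 9·2·2 + 4·10·9 + 10·7·5 + 3·9·5 = 1028 ≡ 5.
  α_i^2 mod 11 = [9, 4, 1, 5, 4].
  S_2 = Σ v_i α_i^2 r_i = 7·9·7 + 9·4·2 + 4·1·9 + 10·5·5 + 3·4·5 = 859 ≡ 1.
  S = (3, 5, 1) ≠ 0, so r is not a codeword (an error is present).
Step 3: locate the error. For a single error e at position i, S_ℓ = v_i·e·α_i^ℓ, so α_err = S_1/S_0.
  S_0^{−1} = 3^{−1} = 4 (mod 11), so α_err = 5·4 = 20 ≡ 9 = α_5. Error position i = 5.
  Consistency check: S_2/S_1 = 1·9 = 9 ≡ 9 = α_err ✓ (single-error assumption holds).
Step 4: error magnitude e = S_0/v_5 = S_0·∏_{j≠5}(α_5 − α_j) = 3·4 = 12 ≡ 1 (mod 11).
Step 5: correct position 5: c_5 = r_5 − e = 5 − 1 ≡ 4 (mod 11). Hence c = [7, 2, 9, 5, 4].
  Check: interpolating c through the α_i gives m(x) = 3 + 5·x (degree < 2) with m(α_i) = c_i for every i, so c is indeed a codeword.


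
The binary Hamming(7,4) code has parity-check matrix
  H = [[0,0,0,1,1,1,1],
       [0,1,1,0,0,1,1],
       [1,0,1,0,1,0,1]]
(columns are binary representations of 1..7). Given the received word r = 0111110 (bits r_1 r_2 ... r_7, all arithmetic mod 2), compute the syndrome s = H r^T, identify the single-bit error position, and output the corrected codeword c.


s = (1, 1, 0)^T, error position = 6, corrected codeword c = 0111100

Compute s = H r^T mod 2 one row at a time:
  s_1 = 1 + 1 + 1 + 0 = 3 ≡ 1 (mod 2).
  s_2 = 1 + 1 + 1 + 0 = 3 ≡ 1 (mod 2).
  s_3 = 0 + 1 + 1 + 0 = 2 ≡ 0 (mod 2).
s = (1, 1, 0)^T — this equals column 6 of H (binary 110), so error is at position 6.
Correct: flip bit 6 of r = 0111110 to get c = 0111100.


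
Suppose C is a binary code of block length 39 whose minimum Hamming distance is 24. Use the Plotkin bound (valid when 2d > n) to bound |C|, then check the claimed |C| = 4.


Plotkin bound M ≤ 4; given |C| = 4 ≤ bound (satisfied).

Check applicability: 2d = 48, n = 39.
2d − n = 9 > 0, so Plotkin applies.
Compute d/(2d−n) = 24/9 ≈ 2.6667.
⌊d/(2d−n)⌋ = 2.
Plotkin bound: M ≤ 2·2 = 4.
Given |C| = 4, check: satisfied.
This |C| is at the Plotkin bound.


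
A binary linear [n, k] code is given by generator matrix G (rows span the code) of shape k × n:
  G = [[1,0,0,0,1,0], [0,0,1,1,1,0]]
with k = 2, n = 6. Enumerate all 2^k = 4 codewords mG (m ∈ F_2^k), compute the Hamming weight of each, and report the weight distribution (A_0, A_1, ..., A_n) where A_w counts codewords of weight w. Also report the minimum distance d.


Weight distribution: A_0 = 1, A_2 = 1, A_3 = 2. Minimum distance d = 2.

Enumerate all 2^2 = 4 messages m ∈ F_2^2.
For each, compute codeword c = mG in F_2^6, then tally its weight.
  m = 00 → c = 000000, weight = 0.
  m = 10 → c = 100010, weight = 2.
  m = 01 → c = 001110, weight = 3.
  m = 11 → c = 101100, weight = 3.
Tally weights:
  weight 0: 1 codewords.
  weight 2: 1 codewords.
  weight 3: 2 codewords.
Minimum distance d = smallest w > 0 with A_w > 0 = 2.
Sanity: Σ A_w = 4 = 2^2 = 4 ✓.


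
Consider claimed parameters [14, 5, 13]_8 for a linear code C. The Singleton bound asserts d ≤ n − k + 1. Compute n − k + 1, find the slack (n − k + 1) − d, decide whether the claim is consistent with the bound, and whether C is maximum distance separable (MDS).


Singleton RHS = n − k + 1 = 10, slack = -3, bound violated (no such code; not MDS).

Singleton bound: d ≤ n − k + 1.
Here n = 14, k = 5, so n − k + 1 = 10.
Given d = 13, check d ≤ 10: NO.
Slack = (n − k + 1) − d = -3.
The slack is negative: d = 13 exceeds n − k + 1 = 10 by 3, so the Singleton bound is violated and no linear [14, 5, 13]_8 code can exist. In particular it is not MDS (MDS requires d = n − k + 1 exactly).
Description: the claimed parameters are [14, 5, 13]_8; such a code would be impossible (violates the Singleton bound).


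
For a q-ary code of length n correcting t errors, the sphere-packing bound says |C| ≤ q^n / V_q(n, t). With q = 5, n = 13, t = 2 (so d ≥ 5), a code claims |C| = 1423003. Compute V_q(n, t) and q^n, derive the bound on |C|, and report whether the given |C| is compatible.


V_q(n, t) = 1301, q^n = 1220703125, Hamming bound = 938280, |C| = 1423003 > bound (violated).

Step 1: Compute V_q(n, t) = Σ_{j=0}^2 C(n, j) (q−1)^j.
  j = 0: C(13,0)·(4)^0 = 1·1 = 1.
  j = 1: C(13,1)·(4)^1 = 13·4 = 52.
  j = 2: C(13,2)·(4)^2 = 78·16 = 1248.
  V_q(n, t) = 1 + 52 + 1248 = 1301.
Step 2: q^n = 5^13 = 1220703125.
Step 3: Hamming bound ⌊q^n / V_q(n,t)⌋ = ⌊1220703125/1301⌋ = 938280.
Step 4: Compare |C| = 1423003 to 938280: violated.
The claimed |C| lies above the Hamming bound, so no 5-ary code of length 13 with d ≥ 5 can have 1423003 codewords.


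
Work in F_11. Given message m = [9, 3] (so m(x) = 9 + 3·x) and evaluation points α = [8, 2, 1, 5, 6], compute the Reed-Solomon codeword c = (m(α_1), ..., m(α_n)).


c = [0, 4, 1, 2, 5]

Message polynomial: m(x) = 9 + 3·x (mod 11).
For each evaluation point α_i, compute m(α_i) mod 11:
  α_1 = 8: Horner steps 3 → 0, so m(8) = 0.
  α_2 = 2: Horner steps 3 → 4, so m(2) = 4.
  α_3 = 1: Horner steps 3 → 1, so m(1) = 1.
  α_4 = 5: Horner steps 3 → 2, so m(5) = 2.
  α_5 = 6: Horner steps 3 → 5, so m(6) = 5.
Codeword c = [0, 4, 1, 2, 5] ∈ F_11^5.


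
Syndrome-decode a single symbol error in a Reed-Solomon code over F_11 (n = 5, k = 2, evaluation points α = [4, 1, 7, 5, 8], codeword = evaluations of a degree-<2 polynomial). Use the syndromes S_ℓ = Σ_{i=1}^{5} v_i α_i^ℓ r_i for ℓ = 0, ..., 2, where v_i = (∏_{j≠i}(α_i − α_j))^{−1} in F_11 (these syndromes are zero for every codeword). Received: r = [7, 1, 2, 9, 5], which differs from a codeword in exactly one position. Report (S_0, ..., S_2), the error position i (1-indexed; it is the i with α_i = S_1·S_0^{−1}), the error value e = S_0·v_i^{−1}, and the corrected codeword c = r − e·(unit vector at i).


S = (8, 9, 6), error at position 5, error magnitude e = 1, c = [7, 1, 2, 9, 4].

Step 1: column multipliers v_i = (∏_{j≠i}(α_i − α_j))^{−1} mod 11.
  i = 1 (α = 4): (4−1)(4−7)(4−5)(4−8) = 3·(−3)·(−1)·(−4) = −36 ≡ 8, so v_1 = 8^{−1} = 7 (mod 11).
  i = 2 (α = 1): (1−4)(1−7)(1−5)(1−8) = (−3)·(−6)·(−4)·(−7) = 504 ≡ 9, so v_2 = 9^{−1} = 5 (mod 11).
  i = 3 (α = 7): (7−4)(7−1)(7−5)(7−8) = 3·6·2·(−1) = −36 ≡ 8, so v_3 = 8^{−1} = 7 (mod 11).
  i = 4 (α = 5): (5−4)(5−1)(5−7)(5−8) = 1·4·(−2)·(−3) = 24 ≡ 2, so v_4 = 2^{−1} = 6 (mod 11).
  i = 5 (α = 8): (8−4)(8−1)(8−7)(8−5) = 4·7·1·3 = 84 ≡ 7, so v_5 = 7^{−1} = 8 (mod 11).
  v = [7, 5, 7, 6, 8].
Step 2: syndromes of r = [7, 1, 2, 9, 5] (all sums mod 11).
  S_0 = Σ v_i r_i = 7·7 + 5·1 + 7·2 + 6·9 + 8·5 = 162 ≡ 8.
  S_1 = Σ v_i α_i r_i = 7·4·7 + 5·1·1 + 7·7·2 + 6·5·9 + 8·8·5 = 889 ≡ 9.
  α_i^2 mod 11 = [5, 1, 5, 3, 9].
  S_2 = Σ v_i α_i^2 r_i = 7·5·7 + 5·1·1 + 7·5·2 + 6·3·9 + 8·9·5 = 842 ≡ 6.
  S = (8, 9, 6) ≠ 0, so r is not a codeword (an error is present).
Step 3: locate the error. For a single error e at position i, S_ℓ = v_i·e·α_i^ℓ, so α_err = S_1/S_0.
  S_0^{−1} = 8^{−1} = 7 (mod 11), so α_err = 9·7 = 63 ≡ 8 = α_5. Error position i = 5.
  Consistency check: S_2/S_1 = 6·5 = 30 ≡ 8 = α_err ✓ (single-error assumption holds).
Step 4: error magnitude e = S_0/v_5 = S_0·∏_{j≠5}(α_5 − α_j) = 8·7 = 56 ≡ 1 (mod 11).
Step 5: correct position 5: c_5 = r_5 − e = 5 − 1 ≡ 4 (mod 11). Hence c = [7, 1, 2, 9, 4].
  Check: interpolating c through the α_i gives m(x) = 10 + 2·x (degree < 2) with m(α_i) = c_i for every i, so c is indeed a codeword.


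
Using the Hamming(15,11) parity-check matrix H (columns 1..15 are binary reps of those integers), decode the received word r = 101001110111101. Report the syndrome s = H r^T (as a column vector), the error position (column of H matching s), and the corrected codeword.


s = (0, 1, 0, 0)^T, error position = 4, corrected codeword c = 101101110111101

Compute s = H r^T mod 2 one row at a time:
  s_1 = 1 + 0 + 1 + 1 + 1 + 1 + 0 + 1 = 6 ≡ 0 (mod 2).
  s_2 = 0 + 0 + 1 + 1 + 1 + 1 + 0 + 1 = 5 ≡ 1 (mod 2).
  s_3 = 0 + 1 + 1 + 1 + 1 + 1 + 0 + 1 = 6 ≡ 0 (mod 2).
  s_4 = 1 + 1 + 0 + 1 + 0 + 1 + 1 + 1 = 6 ≡ 0 (mod 2).
s = (0, 1, 0, 0)^T — this equals column 4 of H (binary 0100), so error is at position 4.
Correct: flip bit 4 of r = 101001110111101 to get c = 101101110111101.


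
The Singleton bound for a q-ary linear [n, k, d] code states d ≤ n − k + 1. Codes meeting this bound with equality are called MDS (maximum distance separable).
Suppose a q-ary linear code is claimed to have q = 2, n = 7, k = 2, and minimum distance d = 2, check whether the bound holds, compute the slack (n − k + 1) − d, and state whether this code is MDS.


Singleton RHS = n − k + 1 = 6, slack = 4, bound satisfied, not MDS.

Singleton bound: d ≤ n − k + 1.
Here n = 7, k = 2, so n − k + 1 = 6.
Given d = 2, check d ≤ 6: YES.
Slack = (n − k + 1) − d = 4.
The code is NOT MDS (slack = 4 > 0).
Description: the claimed parameters are [7, 2, 2]_2; such a code would be non-MDS.


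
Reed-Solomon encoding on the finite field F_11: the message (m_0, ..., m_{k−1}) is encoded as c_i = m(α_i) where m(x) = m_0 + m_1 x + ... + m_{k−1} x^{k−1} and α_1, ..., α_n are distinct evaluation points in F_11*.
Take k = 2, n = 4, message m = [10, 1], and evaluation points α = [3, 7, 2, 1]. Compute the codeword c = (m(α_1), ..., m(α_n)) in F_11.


c = [2, 6, 1, 0]

Message polynomial: m(x) = 10 + 1·x (mod 11).
For each evaluation point α_i, compute m(α_i) mod 11:
  α_1 = 3: Horner steps 1 → 2, so m(3) = 2.
  α_2 = 7: Horner steps 1 → 6, so m(7) = 6.
  α_3 = 2: Horner steps 1 → 1, so m(2) = 1.
  α_4 = 1: Horner steps 1 → 0, so m(1) = 0.
Codeword c = [2, 6, 1, 0] ∈ F_11^4.


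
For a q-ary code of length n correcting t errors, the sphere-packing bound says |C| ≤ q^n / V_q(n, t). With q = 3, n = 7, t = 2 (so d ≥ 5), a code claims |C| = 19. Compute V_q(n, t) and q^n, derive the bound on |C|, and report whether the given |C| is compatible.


V_q(n, t) = 99, q^n = 2187, Hamming bound = 22, |C| = 19 ≤ bound (satisfied).

Step 1: Compute V_q(n, t) = Σ_{j=0}^2 C(n, j) (q−1)^j.
  j = 0: C(7,0)·(2)^0 = 1·1 = 1.
  j = 1: C(7,1)·(2)^1 = 7·2 = 14.
  j = 2: C(7,2)·(2)^2 = 21·4 = 84.
  V_q(n, t) = 1 + 14 + 84 = 99.
Step 2: q^n = 3^7 = 2187.
Step 3: Hamming bound ⌊q^n / V_q(n,t)⌋ = ⌊2187/99⌋ = 22.
Step 4: Compare |C| = 19 to 22: satisfied.
The claimed |C| lies below the Hamming bound.


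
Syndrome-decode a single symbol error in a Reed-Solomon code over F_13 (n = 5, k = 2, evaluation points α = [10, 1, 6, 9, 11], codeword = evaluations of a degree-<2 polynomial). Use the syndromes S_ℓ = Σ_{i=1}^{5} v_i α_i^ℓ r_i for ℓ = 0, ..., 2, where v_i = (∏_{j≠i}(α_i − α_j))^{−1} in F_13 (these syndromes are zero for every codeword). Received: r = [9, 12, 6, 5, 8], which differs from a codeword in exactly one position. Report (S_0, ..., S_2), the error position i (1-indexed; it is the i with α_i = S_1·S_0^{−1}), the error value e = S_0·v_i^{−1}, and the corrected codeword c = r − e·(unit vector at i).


S = (11, 4, 5), error at position 5, error magnitude e = 8, c = [9, 12, 6, 5, 0].

Step 1: column multipliers v_i = (∏_{j≠i}(α_i − α_j))^{−1} mod 13.
  i = 1 (α = 10): (10−1)(10−6)(10−9)(10−11) = 9·4·1·(−1) = −36 ≡ 3, so v_1 = 3^{−1} = 9 (mod 13).
  i = 2 (α = 1): (1−10)(1−6)(1−9)(1−11) = (−9)·(−5)·(−8)·(−10) = 3600 ≡ 12, so v_2 = 12^{−1} = 12 (mod 13).
  i = 3 (α = 6): (6−10)(6−1)(6−9)(6−11) = (−4)·5·(−3)·(−5) = −300 ≡ 12, so v_3 = 12^{−1} = 12 (mod 13).
  i = 4 (α = 9): (9−10)(9−1)(9−6)(9−11) = (−1)·8·3·(−2) = 48 ≡ 9, so v_4 = 9^{−1} = 3 (mod 13).
  i = 5 (α = 11): (11−10)(11−1)(11−6)(11−9) = 1·10·5·2 = 100 ≡ 9, so v_5 = 9^{−1} = 3 (mod 13).
  v = [9, 12, 12, 3, 3].
Step 2: syndromes of r = [9, 12, 6, 5, 8] (all sums mod 13).
  S_0 = Σ v_i r_i = 9·9 + 12·12 + 12·6 + 3·5 + 3·8 = 336 ≡ 11.
  S_1 = Σ v_i α_i r_i = 9·10·9 + 12·1·12 + 12·6·6 + 3·9·5 + 3·11·8 = 1785 ≡ 4.
  α_i^2 mod 13 = [9, 1, 10, 3, 4].
  S_2 = Σ v_i α_i^2 r_i = 9·9·9 + 12·1·12 + 12·10·6 + 3·3·5 + 3·4·8 = 1734 ≡ 5.
  S = (11, 4, 5) ≠ 0, so r is not a codeword (an error is present).
Step 3: locate the error. For a single error e at position i, S_ℓ = v_i·e·α_i^ℓ, so α_err = S_1/S_0.
  S_0^{−1} = 11^{−1} = 6 (mod 13), so α_err = 4·6 = 24 ≡ 11 = α_5. Error position i = 5.
  Consistency check: S_2/S_1 = 5·10 = 50 ≡ 11 = α_err ✓ (single-error assumption holds).
Step 4: error magnitude e = S_0/v_5 = S_0·∏_{j≠5}(α_5 − α_j) = 11·9 = 99 ≡ 8 (mod 13).
Step 5: correct position 5: c_5 = r_5 − e = 8 − 8 ≡ 0 (mod 13). Hence c = [9, 12, 6, 5, 0].
  Check: interpolating c through the α_i gives m(x) = 8 + 4·x (degree < 2) with m(α_i) = c_i for every i, so c is indeed a codeword.


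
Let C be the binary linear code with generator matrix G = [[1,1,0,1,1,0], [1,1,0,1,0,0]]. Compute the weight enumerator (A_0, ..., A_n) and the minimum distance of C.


Weight distribution: A_0 = 1, A_1 = 1, A_3 = 1, A_4 = 1. Minimum distance d = 1.

Enumerate all 2^2 = 4 messages m ∈ F_2^2.
For each, compute codeword c = mG in F_2^6, then tally its weight.
  m = 00 → c = 000000, weight = 0.
  m = 10 → c = 110110, weight = 4.
  m = 01 → c = 110100, weight = 3.
  m = 11 → c = 000010, weight = 1.
Tally weights:
  weight 0: 1 codewords.
  weight 1: 1 codewords.
  weight 3: 1 codewords.
  weight 4: 1 codewords.
Minimum distance d = smallest w > 0 with A_w > 0 = 1.
Sanity: Σ A_w = 4 = 2^2 = 4 ✓.


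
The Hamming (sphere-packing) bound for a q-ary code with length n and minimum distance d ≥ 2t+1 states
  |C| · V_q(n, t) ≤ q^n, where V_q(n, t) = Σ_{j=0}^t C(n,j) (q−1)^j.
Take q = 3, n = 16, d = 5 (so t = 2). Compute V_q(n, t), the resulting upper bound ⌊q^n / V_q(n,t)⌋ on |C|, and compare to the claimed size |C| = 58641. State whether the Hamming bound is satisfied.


V_q(n, t) = 513, q^n = 43046721, Hamming bound = 83911, |C| = 58641 ≤ bound (satisfied).

Step 1: Compute V_q(n, t) = Σ_{j=0}^2 C(n, j) (q−1)^j.
  j = 0: C(16,0)·(2)^0 = 1·1 = 1.
  j = 1: C(16,1)·(2)^1 = 16·2 = 32.
  j = 2: C(16,2)·(2)^2 = 120·4 = 480.
  V_q(n, t) = 1 + 32 + 480 = 513.
Step 2: q^n = 3^16 = 43046721.
Step 3: Hamming bound ⌊q^n / V_q(n,t)⌋ = ⌊43046721/513⌋ = 83911.
Step 4: Compare |C| = 58641 to 83911: satisfied.
The claimed |C| lies below the Hamming bound.


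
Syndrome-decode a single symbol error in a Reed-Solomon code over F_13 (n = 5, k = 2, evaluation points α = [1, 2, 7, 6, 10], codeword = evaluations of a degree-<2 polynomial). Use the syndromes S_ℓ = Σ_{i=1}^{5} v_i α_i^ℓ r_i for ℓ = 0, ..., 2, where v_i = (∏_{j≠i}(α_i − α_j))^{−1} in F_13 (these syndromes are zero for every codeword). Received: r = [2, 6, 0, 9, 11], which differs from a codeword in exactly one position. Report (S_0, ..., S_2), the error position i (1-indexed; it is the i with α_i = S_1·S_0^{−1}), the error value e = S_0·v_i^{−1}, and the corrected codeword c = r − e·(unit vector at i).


S = (2, 7, 5), error at position 5, error magnitude e = 12, c = [2, 6, 0, 9, 12].

Step 1: column multipliers v_i = (∏_{j≠i}(α_i − α_j))^{−1} mod 13.
  i = 1 (α = 1): (1−2)(1−7)(1−6)(1−10) = (−1)·(−6)·(−5)·(−9) = 270 ≡ 10, so v_1 = 10^{−1} = 4 (mod 13).
  i = 2 (α = 2): (2−1)(2−7)(2−6)(2−10) = 1·(−5)·(−4)·(−8) = −160 ≡ 9, so v_2 = 9^{−1} = 3 (mod 13).
  i = 3 (α = 7): (7−1)(7−2)(7−6)(7−10) = 6·5·1·(−3) = −90 ≡ 1, so v_3 = 1^{−1} = 1 (mod 13).
  i = 4 (α = 6): (6−1)(6−2)(6−7)(6−10) = 5·4·(−1)·(−4) = 80 ≡ 2, so v_4 = 2^{−1} = 7 (mod 13).
  i = 5 (α = 10): (10−1)(10−2)(10−7)(10−6) = 9·8·3·4 = 864 ≡ 6, so v_5 = 6^{−1} = 11 (mod 13).
  v = [4, 3, 1, 7, 11].
Step 2: syndromes of r = [2, 6, 0, 9, 11] (all sums mod 13).
  S_0 = Σ v_i r_i = 4·2 + 3·6 + 1·0 + 7·9 + 11·11 = 210 ≡ 2.
  S_1 = Σ v_i α_i r_i = 4·1·2 + 3·2·6 + 1·7·0 + 7·6·9 + 11·10·11 = 1632 ≡ 7.
  α_i^2 mod 13 = [1, 4, 10, 10, 9].
  S_2 = Σ v_i α_i^2 r_i = 4·1·2 + 3·4·6 + 1·10·0 + 7·10·9 + 11·9·11 = 1799 ≡ 5.
  S = (2, 7, 5) ≠ 0, so r is not a codeword (an error is present).
Step 3: locate the error. For a single error e at position i, S_ℓ = v_i·e·α_i^ℓ, so α_err = S_1/S_0.
  S_0^{−1} = 2^{−1} = 7 (mod 13), so α_err = 7·7 = 49 ≡ 10 = α_5. Error position i = 5.
  Consistency check: S_2/S_1 = 5·2 = 10 ≡ 10 = α_err ✓ (single-error assumption holds).
Step 4: error magnitude e = S_0/v_5 = S_0·∏_{j≠5}(α_5 − α_j) = 2·6 = 12 ≡ 12 (mod 13).
Step 5: correct position 5: c_5 = r_5 − e = 11 − 12 ≡ 12 (mod 13). Hence c = [2, 6, 0, 9, 12].
  Check: interpolating c through the α_i gives m(x) = 11 + 4·x (degree < 2) with m(α_i) = c_i for every i, so c is indeed a codeword.


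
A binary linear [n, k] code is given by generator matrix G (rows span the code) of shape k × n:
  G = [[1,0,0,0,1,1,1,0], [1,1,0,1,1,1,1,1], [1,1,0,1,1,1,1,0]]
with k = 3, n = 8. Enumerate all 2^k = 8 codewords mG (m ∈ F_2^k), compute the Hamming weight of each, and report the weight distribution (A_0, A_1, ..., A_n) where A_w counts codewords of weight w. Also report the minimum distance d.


Weight distribution: A_0 = 1, A_1 = 1, A_2 = 1, A_3 = 1, A_4 = 1, A_5 = 1, A_6 = 1, A_7 = 1. Minimum distance d = 1.

Enumerate all 2^3 = 8 messages m ∈ F_2^3.
For each, compute codeword c = mG in F_2^8, then tally its weight.
  m = 000 → c = 00000000, weight = 0.
  m = 100 → c = 10001110, weight = 4.
  m = 010 → c = 11011111, weight = 7.
  m = 110 → c = 01010001, weight = 3.
  m = 001 → c = 11011110, weight = 6.
  m = 101 → c = 01010000, weight = 2.
  m = 011 → c = 00000001, weight = 1.
  m = 111 → c = 10001111, weight = 5.
Tally weights:
  weight 0: 1 codewords.
  weight 1: 1 codewords.
  weight 2: 1 codewords.
  weight 3: 1 codewords.
  weight 4: 1 codewords.
  weight 5: 1 codewords.
  weight 6: 1 codewords.
  weight 7: 1 codewords.
Minimum distance d = smallest w > 0 with A_w > 0 = 1.
Sanity: Σ A_w = 8 = 2^3 = 8 ✓.


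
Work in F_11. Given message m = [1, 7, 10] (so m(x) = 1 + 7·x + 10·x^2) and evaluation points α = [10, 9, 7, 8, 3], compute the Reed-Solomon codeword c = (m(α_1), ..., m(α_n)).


c = [4, 5, 1, 4, 2]

Message polynomial: m(x) = 1 + 7·x + 10·x^2 (mod 11).
For each evaluation point α_i, compute m(α_i) mod 11:
  α_1 = 10: Horner steps 10 → 8 → 4, so m(10) = 4.
  α_2 = 9: Horner steps 10 → 9 → 5, so m(9) = 5.
  α_3 = 7: Horner steps 10 → 0 → 1, so m(7) = 1.
  α_4 = 8: Horner steps 10 → 10 → 4, so m(8) = 4.
  α_5 = 3: Horner steps 10 → 4 → 2, so m(3) = 2.
Codeword c = [4, 5, 1, 4, 2] ∈ F_11^5.


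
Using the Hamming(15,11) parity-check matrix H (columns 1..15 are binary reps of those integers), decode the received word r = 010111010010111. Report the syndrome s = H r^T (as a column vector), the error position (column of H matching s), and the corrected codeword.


s = (1, 0, 1, 0)^T, error position = 10, corrected codeword c = 010111010110111

Compute s = H r^T mod 2 one row at a time:
  s_1 = 1 + 0 + 0 + 1 + 0 + 1 + 1 + 1 = 5 ≡ 1 (mod 2).
  s_2 = 1 + 1 + 1 + 0 + 0 + 1 + 1 + 1 = 6 ≡ 0 (mod 2).
  s_3 = 1 + 0 + 1 + 0 + 0 + 1 + 1 + 1 = 5 ≡ 1 (mod 2).
  s_4 = 0 + 0 + 1 + 0 + 0 + 1 + 1 + 1 = 4 ≡ 0 (mod 2).
s = (1, 0, 1, 0)^T — this equals column 10 of H (binary 1010), so error is at position 10.
Correct: flip bit 10 of r = 010111010010111 to get c = 010111010110111.


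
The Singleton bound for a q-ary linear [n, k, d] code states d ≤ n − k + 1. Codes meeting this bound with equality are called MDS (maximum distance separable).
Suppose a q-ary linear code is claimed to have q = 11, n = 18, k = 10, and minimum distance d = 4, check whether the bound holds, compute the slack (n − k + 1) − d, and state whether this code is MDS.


Singleton RHS = n − k + 1 = 9, slack = 5, bound satisfied, not MDS.

Singleton bound: d ≤ n − k + 1.
Here n = 18, k = 10, so n − k + 1 = 9.
Given d = 4, check d ≤ 9: YES.
Slack = (n − k + 1) − d = 5.
The code is NOT MDS (slack = 5 > 0).
Description: the claimed parameters are [18, 10, 4]_11; such a code would be non-MDS.


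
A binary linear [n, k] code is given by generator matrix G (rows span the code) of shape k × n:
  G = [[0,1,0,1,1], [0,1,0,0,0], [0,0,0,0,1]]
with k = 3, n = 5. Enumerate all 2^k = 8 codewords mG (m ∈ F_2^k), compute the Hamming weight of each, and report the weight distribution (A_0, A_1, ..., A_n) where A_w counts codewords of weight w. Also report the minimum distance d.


Weight distribution: A_0 = 1, A_1 = 3, A_2 = 3, A_3 = 1. Minimum distance d = 1.

Enumerate all 2^3 = 8 messages m ∈ F_2^3.
For each, compute codeword c = mG in F_2^5, then tally its weight.
  m = 000 → c = 00000, weight = 0.
  m = 100 → c = 01011, weight = 3.
  m = 010 → c = 01000, weight = 1.
  m = 110 → c = 00011, weight = 2.
  m = 001 → c = 00001, weight = 1.
  m = 101 → c = 01010, weight = 2.
  m = 011 → c = 01001, weight = 2.
  m = 111 → c = 00010, weight = 1.
Tally weights:
  weight 0: 1 codewords.
  weight 1: 3 codewords.
  weight 2: 3 codewords.
  weight 3: 1 codewords.
Minimum distance d = smallest w > 0 with A_w > 0 = 1.
Sanity: Σ A_w = 8 = 2^3 = 8 ✓.


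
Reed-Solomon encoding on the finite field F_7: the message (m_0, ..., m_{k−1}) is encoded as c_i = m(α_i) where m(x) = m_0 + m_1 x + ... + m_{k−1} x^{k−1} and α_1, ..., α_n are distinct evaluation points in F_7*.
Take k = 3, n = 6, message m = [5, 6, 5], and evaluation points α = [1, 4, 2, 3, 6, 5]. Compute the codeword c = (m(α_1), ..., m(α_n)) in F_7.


c = [2, 4, 2, 5, 4, 6]

Message polynomial: m(x) = 5 + 6·x + 5·x^2 (mod 7).
For each evaluation point α_i, compute m(α_i) mod 7:
  α_1 = 1: Horner steps 5 → 4 → 2, so m(1) = 2.
  α_2 = 4: Horner steps 5 → 5 → 4, so m(4) = 4.
  α_3 = 2: Horner steps 5 → 2 → 2, so m(2) = 2.
  α_4 = 3: Horner steps 5 → 0 → 5, so m(3) = 5.
  α_5 = 6: Horner steps 5 → 1 → 4, so m(6) = 4.
  α_6 = 5: Horner steps 5 → 3 → 6, so m(5) = 6.
Codeword c = [2, 4, 2, 5, 4, 6] ∈ F_7^6.


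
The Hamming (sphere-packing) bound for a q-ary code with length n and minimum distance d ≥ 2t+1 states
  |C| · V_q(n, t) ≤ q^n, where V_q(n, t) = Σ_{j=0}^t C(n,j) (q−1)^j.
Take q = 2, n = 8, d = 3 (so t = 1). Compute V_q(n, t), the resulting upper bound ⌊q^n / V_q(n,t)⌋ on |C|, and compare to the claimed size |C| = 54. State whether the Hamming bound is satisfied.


V_q(n, t) = 9, q^n = 256, Hamming bound = 28, |C| = 54 > bound (violated).

Step 1: Compute V_q(n, t) = Σ_{j=0}^1 C(n, j) (q−1)^j.
  j = 0: C(8,0)·(1)^0 = 1·1 = 1.
  j = 1: C(8,1)·(1)^1 = 8·1 = 8.
  V_q(n, t) = 1 + 8 = 9.
Step 2: q^n = 2^8 = 256.
Step 3: Hamming bound ⌊q^n / V_q(n,t)⌋ = ⌊256/9⌋ = 28.
Step 4: Compare |C| = 54 to 28: violated.
The claimed |C| lies above the Hamming bound, so no 2-ary code of length 8 with d ≥ 3 can have 54 codewords.


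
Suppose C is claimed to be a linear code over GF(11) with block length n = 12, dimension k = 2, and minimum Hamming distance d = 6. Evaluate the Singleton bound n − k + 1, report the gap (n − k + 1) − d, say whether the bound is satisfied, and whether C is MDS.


Singleton RHS = n − k + 1 = 11, slack = 5, bound satisfied, not MDS.

Singleton bound: d ≤ n − k + 1.
Here n = 12, k = 2, so n − k + 1 = 11.
Given d = 6, check d ≤ 11: YES.
Slack = (n − k + 1) − d = 5.
The code is NOT MDS (slack = 5 > 0).
Description: the claimed parameters are [12, 2, 6]_11; such a code would be non-MDS.


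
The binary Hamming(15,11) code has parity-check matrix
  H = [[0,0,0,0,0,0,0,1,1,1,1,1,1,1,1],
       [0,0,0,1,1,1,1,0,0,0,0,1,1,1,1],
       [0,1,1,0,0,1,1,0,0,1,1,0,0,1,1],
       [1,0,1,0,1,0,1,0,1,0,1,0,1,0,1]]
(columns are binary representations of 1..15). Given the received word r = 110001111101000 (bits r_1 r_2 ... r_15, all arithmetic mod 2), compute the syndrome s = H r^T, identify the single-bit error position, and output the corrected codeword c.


s = (0, 1, 0, 1)^T, error position = 5, corrected codeword c = 110011111101000

Compute s = H r^T mod 2 one row at a time:
  s_1 = 1 + 1 + 1 + 0 + 1 + 0 + 0 + 0 = 4 ≡ 0 (mod 2).
  s_2 = 0 + 0 + 1 + 1 + 1 + 0 + 0 + 0 = 3 ≡ 1 (mod 2).
  s_3 = 1 + 0 + 1 + 1 + 1 + 0 + 0 + 0 = 4 ≡ 0 (mod 2).
  s_4 = 1 + 0 + 0 + 1 + 1 + 0 + 0 + 0 = 3 ≡ 1 (mod 2).
s = (0, 1, 0, 1)^T — this equals column 5 of H (binary 0101), so error is at position 5.
Correct: flip bit 5 of r = 110001111101000 to get c = 110011111101000.


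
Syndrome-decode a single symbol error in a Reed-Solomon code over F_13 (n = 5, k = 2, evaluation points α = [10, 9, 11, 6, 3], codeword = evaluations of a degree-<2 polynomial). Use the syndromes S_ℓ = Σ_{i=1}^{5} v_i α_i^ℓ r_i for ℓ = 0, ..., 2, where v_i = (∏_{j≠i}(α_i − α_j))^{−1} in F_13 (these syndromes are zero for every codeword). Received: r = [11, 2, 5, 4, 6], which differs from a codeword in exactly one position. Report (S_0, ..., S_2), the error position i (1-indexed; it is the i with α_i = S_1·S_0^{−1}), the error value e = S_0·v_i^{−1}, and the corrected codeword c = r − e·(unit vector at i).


S = (6, 8, 2), error at position 1, error magnitude e = 1, c = [10, 2, 5, 4, 6].

Step 1: column multipliers v_i = (∏_{j≠i}(α_i − α_j))^{−1} mod 13.
  i = 1 (α = 10): (10−9)(10−11)(10−6)(10−3) = 1·(−1)·4·7 = −28 ≡ 11, so v_1 = 11^{−1} = 6 (mod 13).
  i = 2 (α = 9): (9−10)(9−11)(9−6)(9−3) = (−1)·(−2)·3·6 = 36 ≡ 10, so v_2 = 10^{−1} = 4 (mod 13).
  i = 3 (α = 11): (11−10)(11−9)(11−6)(11−3) = 1·2·5·8 = 80 ≡ 2, so v_3 = 2^{−1} = 7 (mod 13).
  i = 4 (α = 6): (6−10)(6−9)(6−11)(6−3) = (−4)·(−3)·(−5)·3 = −180 ≡ 2, so v_4 = 2^{−1} = 7 (mod 13).
  i = 5 (α = 3): (3−10)(3−9)(3−11)(3−6) = (−7)·(−6)·(−8)·(−3) = 1008 ≡ 7, so v_5 = 7^{−1} = 2 (mod 13).
  v = [6, 4, 7, 7, 2].
Step 2: syndromes of r = [11, 2, 5, 4, 6] (all sums mod 13).
  S_0 = Σ v_i r_i = 6·11 + 4·2 + 7·5 + 7·4 + 2·6 = 149 ≡ 6.
  S_1 = Σ v_i α_i r_i = 6·10·11 + 4·9·2 + 7·11·5 + 7·6·4 + 2·3·6 = 1321 ≡ 8.
  α_i^2 mod 13 = [9, 3, 4, 10, 9].
  S_2 = Σ v_i α_i^2 r_i = 6·9·11 + 4·3·2 + 7·4·5 + 7·10·4 + 2·9·6 = 1146 ≡ 2.
  S = (6, 8, 2) ≠ 0, so r is not a codeword (an error is present).
Step 3: locate the error. For a single error e at position i, S_ℓ = v_i·e·α_i^ℓ, so α_err = S_1/S_0.
  S_0^{−1} = 6^{−1} = 11 (mod 13), so α_err = 8·11 = 88 ≡ 10 = α_1. Error position i = 1.
  Consistency check: S_2/S_1 = 2·5 = 10 ≡ 10 = α_err ✓ (single-error assumption holds).
Step 4: error magnitude e = S_0/v_1 = S_0·∏_{j≠1}(α_1 − α_j) = 6·11 = 66 ≡ 1 (mod 13).
Step 5: correct position 1: c_1 = r_1 − e = 11 − 1 ≡ 10 (mod 13). Hence c = [10, 2, 5, 4, 6].
  Check: interpolating c through the α_i gives m(x) = 8 + 8·x (degree < 2) with m(α_i) = c_i for every i, so c is indeed a codeword.


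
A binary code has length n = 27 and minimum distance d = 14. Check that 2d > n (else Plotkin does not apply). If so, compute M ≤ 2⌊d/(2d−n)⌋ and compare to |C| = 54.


Plotkin bound M ≤ 28; given |C| = 54 > bound (violated).

Check applicability: 2d = 28, n = 27.
2d − n = 1 > 0, so Plotkin applies.
Compute d/(2d−n) = 14/1 ≈ 14.0000.
⌊d/(2d−n)⌋ = 14.
Plotkin bound: M ≤ 2·14 = 28.
Given |C| = 54, check: VIOLATED.
This |C| is above the Plotkin bound, so no binary code with n = 27, d = 14 and 54 codewords exists.
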